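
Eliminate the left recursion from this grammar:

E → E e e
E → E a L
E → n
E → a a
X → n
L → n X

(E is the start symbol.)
E → n E'
E → a a E'
E' → e e E'
E' → a L E'
E' → ε
X → n
L → n X

E is directly left-recursive. The standard transformation for
  A → A α₁ | ... | A α_m | β₁ | ... | β_n
is
  A  → β₁ A' | ... | β_n A'
  A' → α₁ A' | ... | α_m A' | ε

E → n becomes E → n E'
E → a a becomes E → a a E'
E → E e e becomes E' → e e E'
E → E a L becomes E' → a L E'
Add E' → ε

Productions for other non-terminals are unchanged:
  X → n
  L → n X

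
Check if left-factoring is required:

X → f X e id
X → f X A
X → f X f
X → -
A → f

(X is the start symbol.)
Yes, X has productions with common prefix 'f X'

Left-factoring is needed when two productions for the same non-terminal
share a common prefix on the right-hand side.

Productions for X:
  X → f X e id
  X → f X A
  X → f X f
  X → -

Found common prefix 'f X' in productions for X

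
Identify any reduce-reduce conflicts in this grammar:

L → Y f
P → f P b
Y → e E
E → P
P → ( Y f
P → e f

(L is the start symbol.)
A reduce-reduce conflict occurs when an LR(0) state has two complete items [A → α .] and [B → β .] — both call for a reduction, and with no lookahead the parser cannot choose between them.

Augment with L' → L and build the canonical LR(0) collection (I0 = CLOSURE({[L' → . L]}), then GOTO on every symbol after a dot until no new states appear). It has 15 states:
  I0: { [L → . Y f], [L' → . L], [Y → . e E] }  — shift
  I1: { [L' → L .] }  — accept
  I2: { [L → Y . f] }  — shift
  I3: { [E → . P], [P → . ( Y f], [P → . e f], [P → . f P b], [Y → e . E] }  — shift
  I4: { [P → ( . Y f], [Y → . e E] }  — shift
  I5: { [Y → e E .] }  — reduce
  I6: { [E → P .] }  — reduce
  I7: { [P → e . f] }  — shift
  I8: { [P → . ( Y f], [P → . e f], [P → . f P b], [P → f . P b] }  — shift
  I9: { [P → f P . b] }  — shift
  I10: { [P → f P b .] }  — reduce
  I11: { [P → e f .] }  — reduce
  I12: { [P → ( Y . f] }  — shift
  I13: { [P → ( Y f .] }  — reduce
  I14: { [L → Y f .] }  — reduce

No state contains more than one complete item.

Answer: No reduce-reduce conflicts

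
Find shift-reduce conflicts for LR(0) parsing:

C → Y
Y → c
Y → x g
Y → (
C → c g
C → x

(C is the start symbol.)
A shift-reduce conflict occurs when an LR(0) state has both:
  - a complete (reduce) item [A → α .] (dot at the end), and
  - a shift item [B → β . c γ] (dot before a terminal).

Augment with C' → C and build the canonical LR(0) collection (I0 = CLOSURE({[C' → . C]}), then GOTO on every symbol after a dot until no new states appear). It has 8 states:
  I0: { [C → . Y], [C → . c g], [C → . x], [C' → . C], [Y → . (], [Y → . c], [Y → . x g] }  — shift
  I1: { [Y → ( .] }  — reduce
  I2: { [C' → C .] }  — accept
  I3: { [C → Y .] }  — reduce
  I4: { [C → c . g], [Y → c .] }  — shift, reduce
  I5: { [C → x .], [Y → x . g] }  — shift, reduce
  I6: { [Y → x g .] }  — reduce
  I7: { [C → c g .] }  — reduce

I4 contains reduce item [Y → c .] and shift item [C → c . g] — shift-reduce conflict.
I5 contains reduce item [C → x .] and shift item [Y → x . g] — shift-reduce conflict.

Answer: Yes — I4: [Y → c .] vs [C → c . g]; I5: [C → x .] vs [Y → x . g]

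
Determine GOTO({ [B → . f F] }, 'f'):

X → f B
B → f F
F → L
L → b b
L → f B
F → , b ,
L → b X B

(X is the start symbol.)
{ [B → f . F], [F → . , b ,], [F → . L], [L → . b X B], [L → . b b], [L → . f B] }

GOTO(I, 'f') = CLOSURE({ [A → αX.β] : [A → α.Xβ] ∈ I, X = 'f' })

Items with dot before 'f', with the dot advanced:
  [B → . f F] → [B → f . F]
Closure of the advanced items:
  [B → f . F] has the dot before F: add [F → . L], [F → . , b ,]
  [F → . L] has the dot before L: add [L → . b b], [L → . f B], [L → . b X B]

GOTO = { [B → f . F], [F → . , b ,], [F → . L], [L → . b X B], [L → . b b], [L → . f B] }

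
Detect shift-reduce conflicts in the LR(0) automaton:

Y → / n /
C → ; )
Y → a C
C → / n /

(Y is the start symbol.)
A shift-reduce conflict occurs when an LR(0) state has both:
  - a complete (reduce) item [A → α .] (dot at the end), and
  - a shift item [B → β . c γ] (dot before a terminal).

Augment with Y' → Y and build the canonical LR(0) collection (I0 = CLOSURE({[Y' → . Y]}), then GOTO on every symbol after a dot until no new states appear). It has 12 states:
  I0: { [Y → . / n /], [Y → . a C], [Y' → . Y] }  — shift
  I1: { [Y → / . n /] }  — shift
  I2: { [Y' → Y .] }  — accept
  I3: { [C → . / n /], [C → . ; )], [Y → a . C] }  — shift
  I4: { [C → / . n /] }  — shift
  I5: { [C → ; . )] }  — shift
  I6: { [Y → a C .] }  — reduce
  I7: { [C → ; ) .] }  — reduce
  I8: { [C → / n . /] }  — shift
  I9: { [C → / n / .] }  — reduce
  I10: { [Y → / n . /] }  — shift
  I11: { [Y → / n / .] }  — reduce

No state contains both a complete item and a shift item.

Answer: No shift-reduce conflicts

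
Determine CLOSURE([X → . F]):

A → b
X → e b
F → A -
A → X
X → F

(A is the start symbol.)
{ [A → . X], [A → . b], [F → . A -], [X → . F], [X → . e b] }

To compute CLOSURE, for each item [A → α.Bβ] where B is a non-terminal, add [B → .γ] for all productions B → γ; repeat for the newly added items until nothing changes.

Start with: [X → . F]
  [X → . F] has the dot before F: add [F → . A -]
  [F → . A -] has the dot before A: add [A → . b], [A → . X]
  [A → . X] has the dot before X: add [X → . e b]
No further items can be added.

CLOSURE = { [A → . X], [A → . b], [F → . A -], [X → . F], [X → . e b] }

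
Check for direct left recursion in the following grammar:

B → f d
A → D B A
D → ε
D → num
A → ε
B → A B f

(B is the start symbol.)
No direct left recursion

Direct left recursion occurs when N → N α for some non-terminal N (the right-hand side begins with the left-hand side itself).

B → f d: starts with f
A → D B A: starts with D
D → ε: starts with ε
D → num: starts with num
A → ε: starts with ε
B → A B f: starts with A

No direct left recursion found.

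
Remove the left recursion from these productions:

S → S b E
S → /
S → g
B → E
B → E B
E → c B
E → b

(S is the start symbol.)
S is directly left-recursive. The standard transformation for
  A → A α₁ | ... | A α_m | β₁ | ... | β_n
is
  A  → β₁ A' | ... | β_n A'
  A' → α₁ A' | ... | α_m A' | ε

S → / becomes S → / S'
S → g becomes S → g S'
S → S b E becomes S' → b E S'
Add S' → ε

Productions for other non-terminals are unchanged:
  B → E
  B → E B
  E → c B
  E → b

Resulting grammar:
S → / S'
S → g S'
S' → b E S'
S' → ε
B → E
B → E B
E → c B
E → b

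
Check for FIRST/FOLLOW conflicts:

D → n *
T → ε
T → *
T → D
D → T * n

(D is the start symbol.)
Nullable non-terminals: T.
FIRST sets used below: FIRST(D) = { '*', 'n' }

T: nullable alternative(s) T → ε; FOLLOW(T) = { '*' }
  T → ε: FIRST \ {ε} = { } — this is the only nullable alternative, skip
  T → *: FIRST \ {ε} = { '*' } — overlaps FOLLOW(T) on { '*' }: CONFLICT
  T → D: FIRST \ {ε} = { '*', 'n' } — overlaps FOLLOW(T) on { '*' }: CONFLICT

D has no nullable alternative, so no FIRST/FOLLOW check is needed there.

So the grammar has 2 FIRST/FOLLOW conflicts (marked CONFLICT above).

Answer: Yes. T → '*' with FOLLOW(T) on { '*' }; T → D with FOLLOW(T) on { '*' }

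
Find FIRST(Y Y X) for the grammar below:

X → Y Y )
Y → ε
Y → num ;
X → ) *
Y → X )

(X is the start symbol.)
FIRST sets of the non-terminals involved (from the grammar, by fixed-point iteration):
  FIRST(Y) = { ')', 'num', ε }
  FIRST(X) = { ')', 'num' }

To compute FIRST(Y Y X), process the symbols left to right:
Symbol Y is a non-terminal. Add FIRST(Y) \ {ε} = { ')', 'num' }
Y is nullable (ε ∈ FIRST(Y)), continue to the next symbol.
Symbol Y is a non-terminal. Add FIRST(Y) \ {ε} = { ')', 'num' }
Y is nullable (ε ∈ FIRST(Y)), continue to the next symbol.
Symbol X is a non-terminal. Add FIRST(X) \ {ε} = { ')', 'num' }
X is not nullable (ε ∉ FIRST(X)), so stop here.
FIRST(Y Y X) = { ')', 'num' }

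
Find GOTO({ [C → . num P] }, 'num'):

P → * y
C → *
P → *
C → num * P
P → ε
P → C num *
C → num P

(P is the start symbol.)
GOTO(I, 'num') = CLOSURE({ [A → αX.β] : [A → α.Xβ] ∈ I, X = 'num' })

Items with dot before 'num', with the dot advanced:
  [C → . num P] → [C → num . P]
Closure of the advanced items:
  [C → num . P] has the dot before P: add [P → . * y], [P → . *], [P → .], [P → . C num *]
  [P → . C num *] has the dot before C: add [C → . *], [C → . num * P], [C → . num P]

GOTO = { [C → . *], [C → . num * P], [C → . num P], [C → num . P], [P → . * y], [P → . *], [P → . C num *], [P → .] }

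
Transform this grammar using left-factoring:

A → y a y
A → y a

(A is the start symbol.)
A → y a A'
A' → y
A' → ε

Left-factoring transforms A → αβ₁ | αβ₂ into A → αA' and A' → β₁ | β₂
(α is the longest common prefix among the alternatives). Repeat until
no nonterminal has two alternatives with a common prefix.

Round 1: A has alternatives sharing prefix 'y a'. Introduce A': A → y a A'
  Add: A' → y
  Add: A' → ε

No remaining common prefixes — done.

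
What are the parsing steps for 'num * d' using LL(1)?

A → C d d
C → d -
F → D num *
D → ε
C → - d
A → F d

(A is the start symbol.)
Stack is shown with the top on the left.

Stack        Input      Action
------------------------------
A $          num * d $  output A → F d
F d $        num * d $  output F → D num *
D num * d $  num * d $  output D → ε
num * d $    num * d $  match 'num'
* d $        * d $      match '*'
d $          d $        match 'd'
$            $          accept

The string is accepted.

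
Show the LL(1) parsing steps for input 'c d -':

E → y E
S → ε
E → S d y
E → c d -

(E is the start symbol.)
Stack is shown with the top on the left.

Stack    Input    Action
------------------------
E $      c d - $  output E → c d -
c d - $  c d - $  match 'c'
d - $    d - $    match 'd'
- $      - $      match '-'
$        $        accept

The string is accepted.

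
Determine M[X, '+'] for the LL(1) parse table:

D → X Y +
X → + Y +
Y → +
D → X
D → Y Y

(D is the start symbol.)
To find M[X, '+'], we find productions for X where '+' is in the predict set (PREDICT(N → α) = (FIRST(α) \ {ε}) ∪ (FOLLOW(N) if α ⇒* ε)).

X → + Y +: PREDICT = { '+' }
  '+' is in predict set, so this production goes in M[X, '+']

M[X, '+'] = X → + Y +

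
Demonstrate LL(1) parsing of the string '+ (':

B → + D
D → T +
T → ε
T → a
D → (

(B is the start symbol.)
LL(1) parsing maintains a stack (initially the start symbol over $) and the input. At each step: if the stack top is a terminal, match it against the current input token; if it is a non-terminal N, replace it with the RHS of M[N, lookahead] (the unique production whose predict set contains the lookahead).

Stack is shown with the top on the left.

Stack  Input  Action
--------------------
B $    + ( $  output B → + D
+ D $  + ( $  match '+'
D $    ( $    output D → (
( $    ( $    match '('
$      $      accept

The string is accepted.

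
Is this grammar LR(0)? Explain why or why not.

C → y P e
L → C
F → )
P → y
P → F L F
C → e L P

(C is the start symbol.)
A grammar is LR(0) if no state in the canonical LR(0) collection has:
  - both a shift item (dot before a terminal) and a complete item (shift-reduce conflict), or
  - two or more complete items (reduce-reduce conflict; the accept item [C' → C .] counts as a complete item here).

Augment with C' → C and build the canonical LR(0) collection (I0 = CLOSURE({[C' → . C]}), then GOTO on every symbol after a dot until no new states appear). It has 14 states:
  I0: { [C → . e L P], [C → . y P e], [C' → . C] }  — shift
  I1: { [C' → C .] }  — accept
  I2: { [C → . e L P], [C → . y P e], [C → e . L P], [L → . C] }  — shift
  I3: { [C → y . P e], [F → . )], [P → . F L F], [P → . y] }  — shift
  I4: { [F → ) .] }  — reduce
  I5: { [C → . e L P], [C → . y P e], [L → . C], [P → F . L F] }  — shift
  I6: { [C → y P . e] }  — shift
  I7: { [P → y .] }  — reduce
  I8: { [C → y P e .] }  — reduce
  I9: { [L → C .] }  — reduce
  I10: { [F → . )], [P → F L . F] }  — shift
  I11: { [P → F L F .] }  — reduce
  I12: { [C → e L . P], [F → . )], [P → . F L F], [P → . y] }  — shift
  I13: { [C → e L P .] }  — reduce

Every state is either a pure shift/goto state or contains exactly one complete item and nothing to shift — no conflicts. The grammar is LR(0).

Answer: Yes, the grammar is LR(0)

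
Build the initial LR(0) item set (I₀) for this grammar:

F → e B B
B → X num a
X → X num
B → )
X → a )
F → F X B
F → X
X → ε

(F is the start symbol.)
First, augment the grammar with F' → F
I₀ = CLOSURE({ [F' → . F] }):
  [F' → . F] has the dot before F: add [F → . e B B], [F → . F X B], [F → . X]
  [F → . X] has the dot before X: add [X → . X num], [X → . a )], [X → .]
No further items can be added.

I₀ = { [F → . F X B], [F → . X], [F → . e B B], [F' → . F], [X → . X num], [X → . a )], [X → .] }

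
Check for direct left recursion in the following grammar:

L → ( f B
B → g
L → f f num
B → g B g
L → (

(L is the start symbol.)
Direct left recursion occurs when N → N α for some non-terminal N (the right-hand side begins with the left-hand side itself).

L → ( f B: starts with '('
B → g: starts with g
L → f f num: starts with f
B → g B g: starts with g
L → (: starts with '('

No direct left recursion found.

Answer: No direct left recursion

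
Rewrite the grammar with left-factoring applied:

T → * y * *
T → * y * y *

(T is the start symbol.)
Left-factoring transforms A → αβ₁ | αβ₂ into A → αA' and A' → β₁ | β₂
(α is the longest common prefix among the alternatives). Repeat until
no nonterminal has two alternatives with a common prefix.

Round 1: T has alternatives sharing prefix '* y *'. Introduce T': T → * y * T'
  Add: T' → *
  Add: T' → y *

No remaining common prefixes — done.

Resulting grammar:
T → * y * T'
T' → *
T' → y *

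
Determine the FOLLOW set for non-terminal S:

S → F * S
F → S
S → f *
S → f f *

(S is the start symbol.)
To compute FOLLOW(S), find every occurrence of S on a right-hand side N → α S β: add FIRST(β) \ {ε}, and if β is empty or nullable also add FOLLOW(N). Iterate to a fixed point.

S is the start symbol, so $ ∈ FOLLOW(S).
In S → F * S: S is at the end; this adds FOLLOW(S) to itself — nothing new
In F → S: S is at the end, add FOLLOW(F)

The FOLLOW sets referred to above (computed the same way, to a fixed point):
  FOLLOW(F) = { '*' }

Taking the union: FOLLOW(S) = { $, '*' }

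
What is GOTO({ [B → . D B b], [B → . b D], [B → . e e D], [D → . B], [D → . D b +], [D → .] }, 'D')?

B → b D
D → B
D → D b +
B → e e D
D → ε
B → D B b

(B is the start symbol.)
{ [B → . D B b], [B → . b D], [B → . e e D], [B → D . B b], [D → . B], [D → . D b +], [D → .], [D → D . b +] }

GOTO(I, 'D') = CLOSURE({ [A → αX.β] : [A → α.Xβ] ∈ I, X = 'D' })

Items with dot before 'D', with the dot advanced:
  [B → . D B b] → [B → D . B b]
  [D → . D b +] → [D → D . b +]
Closure of the advanced items:
  [B → D . B b] has the dot before B: add [B → . b D], [B → . e e D], [B → . D B b]
  [B → . D B b] has the dot before D: add [D → . B], [D → . D b +], [D → .]

GOTO = { [B → . D B b], [B → . b D], [B → . e e D], [B → D . B b], [D → . B], [D → . D b +], [D → .], [D → D . b +] }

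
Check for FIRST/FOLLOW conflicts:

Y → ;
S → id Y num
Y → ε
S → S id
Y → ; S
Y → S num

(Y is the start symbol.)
A FIRST/FOLLOW conflict occurs when a non-terminal N has a nullable alternative N → β (β ⇒* ε) and another alternative N → α with FIRST(α) ∩ FOLLOW(N) ≠ ∅: on such a lookahead the parser cannot decide between expanding α and letting N vanish via β.

Nullable non-terminals: Y.
FIRST sets used below: FIRST(S) = { 'id' }

Y: nullable alternative(s) Y → ε; FOLLOW(Y) = { $, 'num' }
  Y → ;: FIRST \ {ε} = { ';' } — disjoint from FOLLOW(Y)
  Y → ε: FIRST \ {ε} = { } — this is the only nullable alternative, skip
  Y → ; S: FIRST \ {ε} = { ';' } — disjoint from FOLLOW(Y)
  Y → S num: FIRST \ {ε} = { 'id' } — disjoint from FOLLOW(Y)

S has no nullable alternative, so no FIRST/FOLLOW check is needed there.

No FIRST/FOLLOW conflicts found.

Answer: No FIRST/FOLLOW conflicts.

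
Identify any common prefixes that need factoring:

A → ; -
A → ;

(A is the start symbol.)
Left-factoring is needed when two productions for the same non-terminal
share a common prefix on the right-hand side.

Productions for A:
  A → ; -
  A → ;

Found common prefix ';' in productions for A

Answer: Yes, A has productions with common prefix ';'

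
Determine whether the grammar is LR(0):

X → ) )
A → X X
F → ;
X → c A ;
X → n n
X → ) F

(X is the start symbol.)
A grammar is LR(0) if no state in the canonical LR(0) collection has:
  - both a shift item (dot before a terminal) and a complete item (shift-reduce conflict), or
  - two or more complete items (reduce-reduce conflict; the accept item [X' → X .] counts as a complete item here).

Augment with X' → X and build the canonical LR(0) collection (I0 = CLOSURE({[X' → . X]}), then GOTO on every symbol after a dot until no new states appear). It has 13 states:
  I0: { [X → . ) )], [X → . ) F], [X → . c A ;], [X → . n n], [X' → . X] }  — shift
  I1: { [F → . ;], [X → ) . )], [X → ) . F] }  — shift
  I2: { [X' → X .] }  — accept
  I3: { [A → . X X], [X → . ) )], [X → . ) F], [X → . c A ;], [X → . n n], [X → c . A ;] }  — shift
  I4: { [X → n . n] }  — shift
  I5: { [X → n n .] }  — reduce
  I6: { [X → c A . ;] }  — shift
  I7: { [A → X . X], [X → . ) )], [X → . ) F], [X → . c A ;], [X → . n n] }  — shift
  I8: { [A → X X .] }  — reduce
  I9: { [X → c A ; .] }  — reduce
  I10: { [X → ) ) .] }  — reduce
  I11: { [F → ; .] }  — reduce
  I12: { [X → ) F .] }  — reduce

Every state is either a pure shift/goto state or contains exactly one complete item and nothing to shift — no conflicts. The grammar is LR(0).

Answer: Yes, the grammar is LR(0)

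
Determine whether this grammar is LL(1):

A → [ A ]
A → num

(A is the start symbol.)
A grammar is LL(1) if for each non-terminal N with multiple productions, the predict sets of those productions are pairwise disjoint, where PREDICT(N → α) = (FIRST(α) \ {ε}) ∪ (FOLLOW(N) if α ⇒* ε).

For A:
  PREDICT(A → '[' A ']') = { '[' }
  PREDICT(A → num) = { 'num' }

All predict sets are disjoint. The grammar IS LL(1).

Answer: Yes, the grammar is LL(1).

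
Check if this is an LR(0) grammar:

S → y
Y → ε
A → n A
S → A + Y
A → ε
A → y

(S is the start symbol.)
A grammar is LR(0) if no state in the canonical LR(0) collection has:
  - both a shift item (dot before a terminal) and a complete item (shift-reduce conflict), or
  - two or more complete items (reduce-reduce conflict; the accept item [S' → S .] counts as a complete item here).

Augment with S' → S and build the canonical LR(0) collection (I0 = CLOSURE({[S' → . S]}), then GOTO on every symbol after a dot until no new states appear). It has 9 states:
  I0: { [A → . n A], [A → . y], [A → .], [S → . A + Y], [S → . y], [S' → . S] }  — shift, reduce
  I1: { [S → A . + Y] }  — shift
  I2: { [S' → S .] }  — accept
  I3: { [A → . n A], [A → . y], [A → .], [A → n . A] }  — shift, reduce
  I4: { [A → y .], [S → y .] }  — 2 reduces
  I5: { [A → n A .] }  — reduce
  I6: { [A → y .] }  — reduce
  I7: { [S → A + . Y], [Y → .] }  — reduce
  I8: { [S → A + Y .] }  — reduce

Conflict in state I0:
  Shift-reduce conflict between [A → .] and [A → . n A]
So the grammar is NOT LR(0).

Answer: No. Shift-reduce conflict between [A → .] and [A → . n A]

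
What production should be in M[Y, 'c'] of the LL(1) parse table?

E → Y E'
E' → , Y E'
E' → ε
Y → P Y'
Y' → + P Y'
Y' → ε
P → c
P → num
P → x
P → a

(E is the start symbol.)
Y → P Y'

To find M[Y, 'c'], we find productions for Y where 'c' is in the predict set (PREDICT(N → α) = (FIRST(α) \ {ε}) ∪ (FOLLOW(N) if α ⇒* ε)).

Relevant sets:
  FIRST(P) = { 'a', 'c', 'num', 'x' }

Y → P Y': PREDICT = { 'a', 'c', 'num', 'x' }
  'c' is in predict set, so this production goes in M[Y, 'c']

M[Y, 'c'] = Y → P Y'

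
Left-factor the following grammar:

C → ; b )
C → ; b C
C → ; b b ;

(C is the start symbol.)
Left-factoring transforms A → αβ₁ | αβ₂ into A → αA' and A' → β₁ | β₂
(α is the longest common prefix among the alternatives). Repeat until
no nonterminal has two alternatives with a common prefix.

Round 1: C has alternatives sharing prefix '; b'. Introduce C': C → ; b C'
  Add: C' → )
  Add: C' → C
  Add: C' → b ;

No remaining common prefixes — done.

Resulting grammar:
C → ; b C'
C' → )
C' → C
C' → b ;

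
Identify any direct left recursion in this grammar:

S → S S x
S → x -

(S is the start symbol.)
S → S S x: LEFT RECURSIVE (starts with S)
S → x -: starts with x

The grammar has direct left recursion on: S.

Answer: Yes, S is left-recursive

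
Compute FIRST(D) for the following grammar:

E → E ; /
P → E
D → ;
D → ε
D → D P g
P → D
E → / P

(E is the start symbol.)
{ '/', ';', 'g', ε }

FIRST sets of the other non-terminals involved (by the same procedure, iterated to a fixed point):
  FIRST(P) = { '/', ';', 'g', ε }

From D → ;:
  - ';' is a terminal: add ';' and stop
From D → ε:
  - ε-production, so ε ∈ FIRST(D)
From D → D P g:
  - D is the symbol being defined: contributes nothing new
    D is nullable, so continue to the next symbol
  - P is a non-terminal: add FIRST(P) \ {ε} = { '/', ';', 'g' }
    P is nullable, so continue to the next symbol
  - g is a terminal: add 'g' and stop

Collecting: FIRST(D) = { '/', ';', 'g', ε }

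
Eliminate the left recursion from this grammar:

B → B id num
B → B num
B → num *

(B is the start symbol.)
B → num * B'
B' → id num B'
B' → num B'
B' → ε

B is directly left-recursive. The standard transformation for
  A → A α₁ | ... | A α_m | β₁ | ... | β_n
is
  A  → β₁ A' | ... | β_n A'
  A' → α₁ A' | ... | α_m A' | ε

B → num * becomes B → num * B'
B → B id num becomes B' → id num B'
B → B num becomes B' → num B'
Add B' → ε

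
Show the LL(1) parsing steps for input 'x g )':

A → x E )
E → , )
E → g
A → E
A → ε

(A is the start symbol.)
LL(1) parsing maintains a stack (initially the start symbol over $) and the input. At each step: if the stack top is a terminal, match it against the current input token; if it is a non-terminal N, replace it with the RHS of M[N, lookahead] (the unique production whose predict set contains the lookahead).

Stack is shown with the top on the left.

Stack    Input    Action
------------------------
A $      x g ) $  output A → x E )
x E ) $  x g ) $  match 'x'
E ) $    g ) $    output E → g
g ) $    g ) $    match 'g'
) $      ) $      match ')'
$        $        accept

The string is accepted.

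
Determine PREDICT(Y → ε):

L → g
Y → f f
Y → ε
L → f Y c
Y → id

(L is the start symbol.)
PREDICT(Y → ε) = (FIRST(RHS) \ {ε}) ∪ (FOLLOW(Y) if ε ∈ FIRST(RHS), i.e. RHS ⇒* ε)
The right-hand side is ε (FIRST(ε) = { ε }), so the predict set is FOLLOW(Y) = { 'c' }
PREDICT(Y → ε) = { 'c' }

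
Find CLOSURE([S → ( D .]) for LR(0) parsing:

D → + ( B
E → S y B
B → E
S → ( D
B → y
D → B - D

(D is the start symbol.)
To compute CLOSURE, for each item [A → α.Bβ] where B is a non-terminal, add [B → .γ] for all productions B → γ; repeat for the newly added items until nothing changes.

Start with: [S → ( D .]
The dot is at the end, so nothing is added.

CLOSURE = { [S → ( D .] }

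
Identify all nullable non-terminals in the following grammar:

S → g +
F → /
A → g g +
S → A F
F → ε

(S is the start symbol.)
ε-productions: F → ε
So F is immediately nullable.
No further non-terminal can be added: every production for the remaining non-terminals contains a terminal or a non-nullable non-terminal.
Nullable = { 'F' }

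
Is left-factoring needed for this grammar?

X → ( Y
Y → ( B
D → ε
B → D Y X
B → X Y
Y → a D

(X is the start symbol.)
Left-factoring is needed when two productions for the same non-terminal
share a common prefix on the right-hand side.

Productions for Y:
  Y → ( B
  Y → a D
Productions for B:
  B → D Y X
  B → X Y

No common prefixes found.

Answer: No, left-factoring is not needed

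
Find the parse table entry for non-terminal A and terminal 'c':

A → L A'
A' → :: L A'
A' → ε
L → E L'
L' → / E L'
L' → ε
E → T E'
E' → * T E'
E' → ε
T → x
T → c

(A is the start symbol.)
A → L A'

To find M[A, 'c'], we find productions for A where 'c' is in the predict set (PREDICT(N → α) = (FIRST(α) \ {ε}) ∪ (FOLLOW(N) if α ⇒* ε)).

Relevant sets:
  FIRST(L) = { 'c', 'x' }

A → L A': PREDICT = { 'c', 'x' }
  'c' is in predict set, so this production goes in M[A, 'c']

M[A, 'c'] = A → L A'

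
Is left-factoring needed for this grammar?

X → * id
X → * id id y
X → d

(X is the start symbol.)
Yes, X has productions with common prefix '* id'

Left-factoring is needed when two productions for the same non-terminal
share a common prefix on the right-hand side.

Productions for X:
  X → * id
  X → * id id y
  X → d

Found common prefix '* id' in productions for X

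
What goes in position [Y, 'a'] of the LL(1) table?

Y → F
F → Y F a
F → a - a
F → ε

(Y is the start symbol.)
Y → F

To find M[Y, 'a'], we find productions for Y where 'a' is in the predict set (PREDICT(N → α) = (FIRST(α) \ {ε}) ∪ (FOLLOW(N) if α ⇒* ε)).

Relevant sets:
  FIRST(F) = { 'a', ε }
  FOLLOW(Y) = { $, 'a' }

Y → F: PREDICT = { $, 'a' }
  'a' is in predict set, so this production goes in M[Y, 'a']

M[Y, 'a'] = Y → F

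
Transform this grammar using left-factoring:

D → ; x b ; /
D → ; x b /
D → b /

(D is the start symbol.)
Left-factoring transforms A → αβ₁ | αβ₂ into A → αA' and A' → β₁ | β₂
(α is the longest common prefix among the alternatives). Repeat until
no nonterminal has two alternatives with a common prefix.

Round 1: D has alternatives sharing prefix '; x b'. Introduce D': D → ; x b D'
  Add: D' → ; /
  Add: D' → /

No remaining common prefixes — done.

Resulting grammar:
D → ; x b D'
D' → ; /
D' → /
D → b /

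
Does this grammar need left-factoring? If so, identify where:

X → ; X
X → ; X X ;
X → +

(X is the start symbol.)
Yes, X has productions with common prefix '; X'

Left-factoring is needed when two productions for the same non-terminal
share a common prefix on the right-hand side.

Productions for X:
  X → ; X
  X → ; X X ;
  X → +

Found common prefix '; X' in productions for X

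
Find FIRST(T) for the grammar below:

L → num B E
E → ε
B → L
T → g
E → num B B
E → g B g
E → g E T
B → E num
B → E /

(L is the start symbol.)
{ 'g' }

From T → g:
  - g is a terminal: add 'g' and stop

Collecting: FIRST(T) = { 'g' }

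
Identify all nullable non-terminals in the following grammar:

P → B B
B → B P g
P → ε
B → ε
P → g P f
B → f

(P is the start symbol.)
ε-productions: P → ε, B → ε
So P, B are immediately nullable.
Every non-terminal is now nullable.
Nullable = { 'B', 'P' }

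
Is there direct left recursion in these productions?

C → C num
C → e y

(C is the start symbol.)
Yes, C is left-recursive

C → C num: LEFT RECURSIVE (starts with C)
C → e y: starts with e

The grammar has direct left recursion on: C.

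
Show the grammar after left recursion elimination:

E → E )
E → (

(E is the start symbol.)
E → ( E'
E' → ) E'
E' → ε

E is directly left-recursive. The standard transformation for
  A → A α₁ | ... | A α_m | β₁ | ... | β_n
is
  A  → β₁ A' | ... | β_n A'
  A' → α₁ A' | ... | α_m A' | ε

E → ( becomes E → ( E'
E → E ) becomes E' → ) E'
Add E' → ε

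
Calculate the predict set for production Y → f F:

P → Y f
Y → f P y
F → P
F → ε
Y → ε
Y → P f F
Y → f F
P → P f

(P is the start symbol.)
PREDICT(Y → f F) = (FIRST(RHS) \ {ε}) ∪ (FOLLOW(Y) if ε ∈ FIRST(RHS), i.e. RHS ⇒* ε)
FIRST(f F) = { 'f' }
ε ∉ FIRST(f F), so FOLLOW(Y) is not added.
PREDICT(Y → f F) = { 'f' }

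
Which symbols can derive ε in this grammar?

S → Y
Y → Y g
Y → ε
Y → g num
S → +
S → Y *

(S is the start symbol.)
A non-terminal is nullable if it can derive ε (the empty string): either it has an ε-production, or it has a production whose right-hand side consists entirely of nullable non-terminals.

ε-productions: Y → ε
So Y is immediately nullable.
S → Y: every symbol on the right is nullable, so S is nullable too.
Every non-terminal is now nullable.
Nullable = { 'S', 'Y' }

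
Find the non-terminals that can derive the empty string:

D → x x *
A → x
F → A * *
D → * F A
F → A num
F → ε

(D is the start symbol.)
{ 'F' }

A non-terminal is nullable if it can derive ε (the empty string): either it has an ε-production, or it has a production whose right-hand side consists entirely of nullable non-terminals.

ε-productions: F → ε
So F is immediately nullable.
No further non-terminal can be added: every production for the remaining non-terminals contains a terminal or a non-nullable non-terminal.
Nullable = { 'F' }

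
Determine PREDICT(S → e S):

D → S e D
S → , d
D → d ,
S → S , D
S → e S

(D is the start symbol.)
PREDICT(S → e S) = (FIRST(RHS) \ {ε}) ∪ (FOLLOW(S) if ε ∈ FIRST(RHS), i.e. RHS ⇒* ε)
FIRST(e S) = { 'e' }
ε ∉ FIRST(e S), so FOLLOW(S) is not added.
PREDICT(S → e S) = { 'e' }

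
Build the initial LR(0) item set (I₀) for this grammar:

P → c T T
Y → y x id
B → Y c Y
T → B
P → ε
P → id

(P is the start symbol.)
First, augment the grammar with P' → P
I₀ = CLOSURE({ [P' → . P] }):
  [P' → . P] has the dot before P: add [P → . c T T], [P → .], [P → . id]
No further items can be added.

I₀ = { [P → . c T T], [P → . id], [P → .], [P' → . P] }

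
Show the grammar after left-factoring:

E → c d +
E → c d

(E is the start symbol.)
Left-factoring transforms A → αβ₁ | αβ₂ into A → αA' and A' → β₁ | β₂
(α is the longest common prefix among the alternatives). Repeat until
no nonterminal has two alternatives with a common prefix.

Round 1: E has alternatives sharing prefix 'c d'. Introduce E': E → c d E'
  Add: E' → +
  Add: E' → ε

No remaining common prefixes — done.

Resulting grammar:
E → c d E'
E' → +
E' → ε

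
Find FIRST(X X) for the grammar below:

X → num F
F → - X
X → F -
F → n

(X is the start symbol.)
FIRST sets of the non-terminals involved (from the grammar, by fixed-point iteration):
  FIRST(X) = { '-', 'n', 'num' }

To compute FIRST(X X), process the symbols left to right:
Symbol X is a non-terminal. Add FIRST(X) \ {ε} = { '-', 'n', 'num' }
X is not nullable (ε ∉ FIRST(X)), so stop here.
FIRST(X X) = { '-', 'n', 'num' }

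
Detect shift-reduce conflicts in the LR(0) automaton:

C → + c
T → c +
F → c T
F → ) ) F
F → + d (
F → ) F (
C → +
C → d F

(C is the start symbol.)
A shift-reduce conflict occurs when an LR(0) state has both:
  - a complete (reduce) item [A → α .] (dot at the end), and
  - a shift item [B → β . c γ] (dot before a terminal).

Augment with C' → C and build the canonical LR(0) collection (I0 = CLOSURE({[C' → . C]}), then GOTO on every symbol after a dot until no new states appear). It has 18 states:
  I0: { [C → . + c], [C → . +], [C → . d F], [C' → . C] }  — shift
  I1: { [C → + . c], [C → + .] }  — shift, reduce
  I2: { [C' → C .] }  — accept
  I3: { [C → d . F], [F → . ) ) F], [F → . ) F (], [F → . + d (], [F → . c T] }  — shift
  I4: { [F → ) . ) F], [F → ) . F (], [F → . ) ) F], [F → . ) F (], [F → . + d (], [F → . c T] }  — shift
  I5: { [F → + . d (] }  — shift
  I6: { [C → d F .] }  — reduce
  I7: { [F → c . T], [T → . c +] }  — shift
  I8: { [F → c T .] }  — reduce
  I9: { [T → c . +] }  — shift
  I10: { [T → c + .] }  — reduce
  I11: { [F → + d . (] }  — shift
  I12: { [F → + d ( .] }  — reduce
  I13: { [F → ) ) . F], [F → ) . ) F], [F → ) . F (], [F → . ) ) F], [F → . ) F (], [F → . + d (], [F → . c T] }  — shift
  I14: { [F → ) F . (] }  — shift
  I15: { [F → ) F ( .] }  — reduce
  I16: { [F → ) ) F .], [F → ) F . (] }  — shift, reduce
  I17: { [C → + c .] }  — reduce

I1 contains reduce item [C → + .] and shift item [C → + . c] — shift-reduce conflict.
I16 contains reduce item [F → ) ) F .] and shift item [F → ) F . (] — shift-reduce conflict.

Answer: Yes — I1: [C → + .] vs [C → + . c]; I16: [F → ) ) F .] vs [F → ) F . (]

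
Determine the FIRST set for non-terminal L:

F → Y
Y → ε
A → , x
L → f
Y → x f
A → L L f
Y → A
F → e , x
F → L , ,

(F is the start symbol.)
{ 'f' }

From L → f:
  - f is a terminal: add 'f' and stop

Collecting: FIRST(L) = { 'f' }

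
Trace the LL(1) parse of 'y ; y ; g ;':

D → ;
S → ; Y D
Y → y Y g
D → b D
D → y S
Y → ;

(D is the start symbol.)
LL(1) parsing maintains a stack (initially the start symbol over $) and the input. At each step: if the stack top is a terminal, match it against the current input token; if it is a non-terminal N, replace it with the RHS of M[N, lookahead] (the unique production whose predict set contains the lookahead).

Stack is shown with the top on the left.

Stack      Input          Action
--------------------------------
D $        y ; y ; g ; $  output D → y S
y S $      y ; y ; g ; $  match 'y'
S $        ; y ; g ; $    output S → ; Y D
; Y D $    ; y ; g ; $    match ';'
Y D $      y ; g ; $      output Y → y Y g
y Y g D $  y ; g ; $      match 'y'
Y g D $    ; g ; $        output Y → ;
; g D $    ; g ; $        match ';'
g D $      g ; $          match 'g'
D $        ; $            output D → ;
; $        ; $            match ';'
$          $              accept

The string is accepted.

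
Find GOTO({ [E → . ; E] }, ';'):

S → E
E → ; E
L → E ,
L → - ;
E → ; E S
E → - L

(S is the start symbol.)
GOTO(I, ';') = CLOSURE({ [A → αX.β] : [A → α.Xβ] ∈ I, X = ';' })

Items with dot before ';', with the dot advanced:
  [E → . ; E] → [E → ; . E]
Closure of the advanced items:
  [E → ; . E] has the dot before E: add [E → . ; E], [E → . ; E S], [E → . - L]

GOTO = { [E → . - L], [E → . ; E S], [E → . ; E], [E → ; . E] }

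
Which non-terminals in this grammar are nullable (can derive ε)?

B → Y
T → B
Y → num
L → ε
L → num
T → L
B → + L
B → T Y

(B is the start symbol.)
A non-terminal is nullable if it can derive ε (the empty string): either it has an ε-production, or it has a production whose right-hand side consists entirely of nullable non-terminals.

ε-productions: L → ε
So L is immediately nullable.
T → L: every symbol on the right is nullable, so T is nullable too.
No further non-terminal can be added: every production for the remaining non-terminals contains a terminal or a non-nullable non-terminal.
Nullable = { 'L', 'T' }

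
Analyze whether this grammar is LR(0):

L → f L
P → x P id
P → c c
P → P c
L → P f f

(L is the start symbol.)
Yes, the grammar is LR(0)

Augment with L' → L and build the canonical LR(0) collection (I0 = CLOSURE({[L' → . L]}), then GOTO on every symbol after a dot until no new states appear). It has 13 states:
  I0: { [L → . P f f], [L → . f L], [L' → . L], [P → . P c], [P → . c c], [P → . x P id] }  — shift
  I1: { [L' → L .] }  — accept
  I2: { [L → P . f f], [P → P . c] }  — shift
  I3: { [P → c . c] }  — shift
  I4: { [L → . P f f], [L → . f L], [L → f . L], [P → . P c], [P → . c c], [P → . x P id] }  — shift
  I5: { [P → . P c], [P → . c c], [P → . x P id], [P → x . P id] }  — shift
  I6: { [P → P . c], [P → x P . id] }  — shift
  I7: { [P → P c .] }  — reduce
  I8: { [P → x P id .] }  — reduce
  I9: { [L → f L .] }  — reduce
  I10: { [P → c c .] }  — reduce
  I11: { [L → P f . f] }  — shift
  I12: { [L → P f f .] }  — reduce

Every state is either a pure shift/goto state or contains exactly one complete item and nothing to shift — no conflicts. The grammar is LR(0).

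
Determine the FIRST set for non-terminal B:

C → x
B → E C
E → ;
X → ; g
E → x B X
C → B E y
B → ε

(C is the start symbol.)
FIRST sets of the other non-terminals involved (by the same procedure, iterated to a fixed point):
  FIRST(E) = { ';', 'x' }

From B → E C:
  - E is a non-terminal: add FIRST(E) \ {ε} = { ';', 'x' }
    E is not nullable, so stop
From B → ε:
  - ε-production, so ε ∈ FIRST(B)

Collecting: FIRST(B) = { ';', 'x', ε }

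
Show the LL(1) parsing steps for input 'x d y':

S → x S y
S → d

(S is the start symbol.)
Stack is shown with the top on the left.

Stack    Input    Action
------------------------
S $      x d y $  output S → x S y
x S y $  x d y $  match 'x'
S y $    d y $    output S → d
d y $    d y $    match 'd'
y $      y $      match 'y'
$        $        accept

The string is accepted.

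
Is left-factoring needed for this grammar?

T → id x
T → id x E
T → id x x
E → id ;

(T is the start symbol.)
Left-factoring is needed when two productions for the same non-terminal
share a common prefix on the right-hand side.

Productions for T:
  T → id x
  T → id x E
  T → id x x

Found common prefix 'id x' in productions for T

Answer: Yes, T has productions with common prefix 'id x'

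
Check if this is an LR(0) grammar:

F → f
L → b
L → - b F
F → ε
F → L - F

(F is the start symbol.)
No. Shift-reduce conflict between [F → .] and [F → . f]

A grammar is LR(0) if no state in the canonical LR(0) collection has:
  - both a shift item (dot before a terminal) and a complete item (shift-reduce conflict), or
  - two or more complete items (reduce-reduce conflict; the accept item [F' → F .] counts as a complete item here).

Augment with F' → F and build the canonical LR(0) collection (I0 = CLOSURE({[F' → . F]}), then GOTO on every symbol after a dot until no new states appear). It has 10 states:
  I0: { [F → . L - F], [F → . f], [F → .], [F' → . F], [L → . - b F], [L → . b] }  — shift, reduce
  I1: { [L → - . b F] }  — shift
  I2: { [F' → F .] }  — accept
  I3: { [F → L . - F] }  — shift
  I4: { [L → b .] }  — reduce
  I5: { [F → f .] }  — reduce
  I6: { [F → . L - F], [F → . f], [F → .], [F → L - . F], [L → . - b F], [L → . b] }  — shift, reduce
  I7: { [F → L - F .] }  — reduce
  I8: { [F → . L - F], [F → . f], [F → .], [L → - b . F], [L → . - b F], [L → . b] }  — shift, reduce
  I9: { [L → - b F .] }  — reduce

Conflict in state I0:
  Shift-reduce conflict between [F → .] and [F → . f]
So the grammar is NOT LR(0).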